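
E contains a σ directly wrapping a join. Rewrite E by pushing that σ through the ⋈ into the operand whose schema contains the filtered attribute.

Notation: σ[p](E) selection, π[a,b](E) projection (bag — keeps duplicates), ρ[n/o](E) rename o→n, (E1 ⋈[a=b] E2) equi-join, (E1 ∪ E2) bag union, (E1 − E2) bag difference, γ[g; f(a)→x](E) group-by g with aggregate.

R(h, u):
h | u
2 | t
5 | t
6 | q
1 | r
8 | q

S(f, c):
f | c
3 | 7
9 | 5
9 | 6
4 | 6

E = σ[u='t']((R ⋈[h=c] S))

σ filters on u, owned by the left side.
E' = (σ[u='t'](R) ⋈[h=c] S)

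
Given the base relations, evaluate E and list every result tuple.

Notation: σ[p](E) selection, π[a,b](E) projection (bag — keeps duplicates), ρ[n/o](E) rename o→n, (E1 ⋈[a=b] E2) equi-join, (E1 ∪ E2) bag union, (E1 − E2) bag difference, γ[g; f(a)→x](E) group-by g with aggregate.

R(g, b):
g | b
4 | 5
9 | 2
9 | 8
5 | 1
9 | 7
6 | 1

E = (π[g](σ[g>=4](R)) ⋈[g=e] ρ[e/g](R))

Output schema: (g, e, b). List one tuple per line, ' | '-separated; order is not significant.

Row counts bottom-up:
  R → 6
  σ[g>=4](R) → 6
  π[g](σ[g>=4](R)) → 6
  R → 6
  ρ[e/g](R) → 6
  (π[g](σ[g>=4](R)) ⋈[g=e] ρ[e/g](R)) → 12

== RESULT ==
g | e | b
4 | 4 | 5
5 | 5 | 1
6 | 6 | 1
9 | 9 | 2
9 | 9 | 2
9 | 9 | 2
9 | 9 | 7
9 | 9 | 7
9 | 9 | 7
9 | 9 | 8
9 | 9 | 8
9 | 9 | 8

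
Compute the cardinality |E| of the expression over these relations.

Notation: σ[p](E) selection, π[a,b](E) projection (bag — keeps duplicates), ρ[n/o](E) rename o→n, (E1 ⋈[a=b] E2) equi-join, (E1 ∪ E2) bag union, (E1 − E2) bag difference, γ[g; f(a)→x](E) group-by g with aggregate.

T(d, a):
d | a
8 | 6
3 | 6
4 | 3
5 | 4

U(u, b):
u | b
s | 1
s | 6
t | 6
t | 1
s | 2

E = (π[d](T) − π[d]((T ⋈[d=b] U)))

Subexpression sizes:
  T → 4
  π[d](T) → 4
  T → 4
  U → 5
  (T ⋈[d=b] U) → 0
  π[d]((T ⋈[d=b] U)) → 0
  (π[d](T) − π[d]((T ⋈[d=b] U))) → 4

|E| = 4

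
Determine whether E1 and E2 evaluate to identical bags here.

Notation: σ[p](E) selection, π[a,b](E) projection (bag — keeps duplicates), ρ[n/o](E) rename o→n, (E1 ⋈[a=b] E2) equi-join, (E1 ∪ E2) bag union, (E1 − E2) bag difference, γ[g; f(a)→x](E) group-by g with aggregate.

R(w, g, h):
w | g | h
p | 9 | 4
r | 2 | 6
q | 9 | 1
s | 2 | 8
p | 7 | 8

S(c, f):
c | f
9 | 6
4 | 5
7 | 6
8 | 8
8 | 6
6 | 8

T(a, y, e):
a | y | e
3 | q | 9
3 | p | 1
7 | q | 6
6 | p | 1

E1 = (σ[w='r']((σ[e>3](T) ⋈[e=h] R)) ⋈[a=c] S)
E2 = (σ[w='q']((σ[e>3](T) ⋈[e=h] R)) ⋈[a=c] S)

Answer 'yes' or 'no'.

E1 per-node cardinality:
  T → 4
  σ[e>3](T) → 2
  R → 5
  (σ[e>3](T) ⋈[e=h] R) → 1
  σ[w='r']((σ[e>3](T) ⋈[e=h] R)) → 1
  S → 6
  (σ[w='r']((σ[e>3](T) ⋈[e=h] R)) ⋈[a=c] S) → 1
E2 per-node cardinality:
  T → 4
  σ[e>3](T) → 2
  R → 5
  (σ[e>3](T) ⋈[e=h] R) → 1
  σ[w='q']((σ[e>3](T) ⋈[e=h] R)) → 0
  S → 6
  (σ[w='q']((σ[e>3](T) ⋈[e=h] R)) ⋈[a=c] S) → 0

E1 result:
a | y | e | w | g | h | c | f
7 | q | 6 | r | 2 | 6 | 7 | 6
E2 result:
a | y | e | w | g | h | c | f
(0 rows)
Witness: (7, 'q', 6, 'r', 2, 6, 7, 6) appears 1× in E1 but 0× in E2.

no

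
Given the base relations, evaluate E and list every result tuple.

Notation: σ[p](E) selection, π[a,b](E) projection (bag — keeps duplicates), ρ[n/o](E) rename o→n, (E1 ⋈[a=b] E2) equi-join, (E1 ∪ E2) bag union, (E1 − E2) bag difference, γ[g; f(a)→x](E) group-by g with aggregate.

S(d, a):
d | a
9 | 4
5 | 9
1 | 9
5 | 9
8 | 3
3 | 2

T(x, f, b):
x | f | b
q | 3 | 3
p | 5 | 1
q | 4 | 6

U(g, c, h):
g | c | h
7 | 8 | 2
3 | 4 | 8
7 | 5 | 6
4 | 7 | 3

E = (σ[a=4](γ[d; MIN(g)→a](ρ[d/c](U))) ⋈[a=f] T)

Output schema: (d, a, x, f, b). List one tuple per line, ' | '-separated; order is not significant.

Row counts bottom-up:
  U → 4
  ρ[d/c](U) → 4
  γ[d; MIN(g)→a](ρ[d/c](U)) → 4
  σ[a=4](γ[d; MIN(g)→a](ρ[d/c](U))) → 1
  T → 3
  (σ[a=4](γ[d; MIN(g)→a](ρ[d/c](U))) ⋈[a=f] T) → 1

== RESULT ==
d | a | x | f | b
7 | 4 | q | 4 | 6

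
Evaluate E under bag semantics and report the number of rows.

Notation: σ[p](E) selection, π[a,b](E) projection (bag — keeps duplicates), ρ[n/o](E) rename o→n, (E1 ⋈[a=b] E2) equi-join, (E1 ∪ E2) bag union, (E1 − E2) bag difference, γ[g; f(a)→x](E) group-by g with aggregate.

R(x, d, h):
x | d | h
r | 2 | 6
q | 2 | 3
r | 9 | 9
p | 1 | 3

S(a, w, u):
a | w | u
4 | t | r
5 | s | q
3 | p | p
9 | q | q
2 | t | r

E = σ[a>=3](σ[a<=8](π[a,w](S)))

Per-node cardinality:
  S → 5
  π[a,w](S) → 5
  σ[a<=8](π[a,w](S)) → 4
  σ[a>=3](σ[a<=8](π[a,w](S))) → 3

|E| = 3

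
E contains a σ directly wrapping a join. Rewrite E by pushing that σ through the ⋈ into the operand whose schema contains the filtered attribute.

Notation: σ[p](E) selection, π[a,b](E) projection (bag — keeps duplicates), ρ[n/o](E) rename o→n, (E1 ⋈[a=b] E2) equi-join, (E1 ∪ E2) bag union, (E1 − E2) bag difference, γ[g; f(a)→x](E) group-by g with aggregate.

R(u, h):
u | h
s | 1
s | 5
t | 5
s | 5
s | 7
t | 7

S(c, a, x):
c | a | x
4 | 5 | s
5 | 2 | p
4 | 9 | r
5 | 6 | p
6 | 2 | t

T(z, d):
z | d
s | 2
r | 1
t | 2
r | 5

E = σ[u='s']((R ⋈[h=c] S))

σ filters on u, owned by the left side.
E' = (σ[u='s'](R) ⋈[h=c] S)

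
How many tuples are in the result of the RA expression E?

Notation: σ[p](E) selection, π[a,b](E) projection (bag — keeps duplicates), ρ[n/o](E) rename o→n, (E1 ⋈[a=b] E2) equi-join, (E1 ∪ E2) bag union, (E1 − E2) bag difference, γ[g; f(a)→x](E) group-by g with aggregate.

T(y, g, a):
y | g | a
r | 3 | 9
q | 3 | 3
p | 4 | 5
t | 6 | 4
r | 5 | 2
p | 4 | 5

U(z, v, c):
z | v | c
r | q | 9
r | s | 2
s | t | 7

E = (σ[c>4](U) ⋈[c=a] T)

Stepwise |·|:
  U → 3
  σ[c>4](U) → 2
  T → 6
  (σ[c>4](U) ⋈[c=a] T) → 1

|E| = 1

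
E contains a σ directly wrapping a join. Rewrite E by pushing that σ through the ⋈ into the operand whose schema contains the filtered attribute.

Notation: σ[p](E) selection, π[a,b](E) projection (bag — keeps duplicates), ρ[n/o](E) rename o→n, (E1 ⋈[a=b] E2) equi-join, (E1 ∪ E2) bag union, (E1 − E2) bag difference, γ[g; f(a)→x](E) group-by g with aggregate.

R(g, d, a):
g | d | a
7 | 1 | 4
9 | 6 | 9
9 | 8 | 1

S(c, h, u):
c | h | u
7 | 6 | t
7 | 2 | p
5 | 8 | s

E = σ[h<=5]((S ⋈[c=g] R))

σ filters on h, owned by the left side.
E' = (σ[h<=5](S) ⋈[c=g] R)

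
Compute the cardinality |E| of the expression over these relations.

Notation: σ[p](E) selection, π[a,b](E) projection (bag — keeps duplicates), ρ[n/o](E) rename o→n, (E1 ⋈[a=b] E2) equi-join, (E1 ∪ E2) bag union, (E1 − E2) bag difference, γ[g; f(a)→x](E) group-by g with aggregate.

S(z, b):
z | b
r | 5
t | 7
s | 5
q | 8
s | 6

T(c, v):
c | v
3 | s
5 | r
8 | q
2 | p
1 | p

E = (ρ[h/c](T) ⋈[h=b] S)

Row counts bottom-up:
  T → 5
  ρ[h/c](T) → 5
  S → 5
  (ρ[h/c](T) ⋈[h=b] S) → 3

|E| = 3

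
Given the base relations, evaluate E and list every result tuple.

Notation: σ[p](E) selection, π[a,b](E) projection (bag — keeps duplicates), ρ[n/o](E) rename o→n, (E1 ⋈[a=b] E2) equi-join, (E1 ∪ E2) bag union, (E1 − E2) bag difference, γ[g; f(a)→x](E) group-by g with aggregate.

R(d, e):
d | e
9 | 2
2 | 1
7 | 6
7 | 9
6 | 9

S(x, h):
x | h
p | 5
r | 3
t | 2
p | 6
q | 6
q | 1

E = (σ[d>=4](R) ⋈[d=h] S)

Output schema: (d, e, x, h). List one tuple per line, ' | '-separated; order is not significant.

Subexpression sizes:
  R → 5
  σ[d>=4](R) → 4
  S → 6
  (σ[d>=4](R) ⋈[d=h] S) → 2

== RESULT ==
d | e | x | h
6 | 9 | p | 6
6 | 9 | q | 6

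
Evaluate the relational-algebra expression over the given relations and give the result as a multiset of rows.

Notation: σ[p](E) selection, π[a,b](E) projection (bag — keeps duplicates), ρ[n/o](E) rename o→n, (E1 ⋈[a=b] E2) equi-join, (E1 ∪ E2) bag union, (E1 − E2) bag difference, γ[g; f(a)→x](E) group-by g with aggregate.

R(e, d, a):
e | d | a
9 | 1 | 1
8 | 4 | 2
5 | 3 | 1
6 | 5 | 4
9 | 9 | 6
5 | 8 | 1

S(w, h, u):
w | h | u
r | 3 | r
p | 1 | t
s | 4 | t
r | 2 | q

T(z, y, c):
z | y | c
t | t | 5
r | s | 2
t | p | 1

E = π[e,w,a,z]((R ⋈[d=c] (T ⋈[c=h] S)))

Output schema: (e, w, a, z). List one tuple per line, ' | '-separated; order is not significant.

Stepwise |·|:
  R → 6
  T → 3
  S → 4
  (T ⋈[c=h] S) → 2
  (R ⋈[d=c] (T ⋈[c=h] S)) → 1
  π[e,w,a,z]((R ⋈[d=c] (T ⋈[c=h] S))) → 1

== RESULT ==
e | w | a | z
9 | p | 1 | t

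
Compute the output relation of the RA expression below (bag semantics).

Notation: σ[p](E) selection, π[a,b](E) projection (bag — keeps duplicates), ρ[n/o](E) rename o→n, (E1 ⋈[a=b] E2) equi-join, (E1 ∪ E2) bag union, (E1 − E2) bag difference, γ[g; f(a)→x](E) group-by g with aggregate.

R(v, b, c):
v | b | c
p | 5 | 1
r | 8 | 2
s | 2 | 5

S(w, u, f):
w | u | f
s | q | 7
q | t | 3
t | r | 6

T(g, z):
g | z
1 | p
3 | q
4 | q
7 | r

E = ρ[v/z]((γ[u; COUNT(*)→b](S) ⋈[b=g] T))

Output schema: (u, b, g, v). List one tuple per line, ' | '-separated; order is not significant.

Stepwise |·|:
  S → 3
  γ[u; COUNT(*)→b](S) → 3
  T → 4
  (γ[u; COUNT(*)→b](S) ⋈[b=g] T) → 3
  ρ[v/z]((γ[u; COUNT(*)→b](S) ⋈[b=g] T)) → 3

== RESULT ==
u | b | g | v
q | 1 | 1 | p
r | 1 | 1 | p
t | 1 | 1 | p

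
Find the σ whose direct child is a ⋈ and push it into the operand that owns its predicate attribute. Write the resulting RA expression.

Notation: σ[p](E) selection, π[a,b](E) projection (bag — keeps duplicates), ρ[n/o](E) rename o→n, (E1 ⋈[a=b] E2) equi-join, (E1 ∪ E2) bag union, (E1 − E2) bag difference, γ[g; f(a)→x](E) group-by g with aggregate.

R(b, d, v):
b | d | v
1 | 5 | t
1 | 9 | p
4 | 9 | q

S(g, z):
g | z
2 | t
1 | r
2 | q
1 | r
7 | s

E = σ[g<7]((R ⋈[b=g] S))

σ filters on g, owned by the right side.
E' = (R ⋈[b=g] σ[g<7](S))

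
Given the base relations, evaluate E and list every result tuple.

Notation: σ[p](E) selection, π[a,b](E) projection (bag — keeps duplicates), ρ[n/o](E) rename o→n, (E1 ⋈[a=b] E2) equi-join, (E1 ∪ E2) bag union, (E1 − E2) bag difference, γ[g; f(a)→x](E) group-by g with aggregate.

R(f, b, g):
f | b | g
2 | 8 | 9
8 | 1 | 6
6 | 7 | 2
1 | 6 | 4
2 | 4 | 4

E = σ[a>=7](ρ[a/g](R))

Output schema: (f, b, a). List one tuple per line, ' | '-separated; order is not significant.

Per-node cardinality:
  R → 5
  ρ[a/g](R) → 5
  σ[a>=7](ρ[a/g](R)) → 1

== RESULT ==
f | b | a
2 | 8 | 9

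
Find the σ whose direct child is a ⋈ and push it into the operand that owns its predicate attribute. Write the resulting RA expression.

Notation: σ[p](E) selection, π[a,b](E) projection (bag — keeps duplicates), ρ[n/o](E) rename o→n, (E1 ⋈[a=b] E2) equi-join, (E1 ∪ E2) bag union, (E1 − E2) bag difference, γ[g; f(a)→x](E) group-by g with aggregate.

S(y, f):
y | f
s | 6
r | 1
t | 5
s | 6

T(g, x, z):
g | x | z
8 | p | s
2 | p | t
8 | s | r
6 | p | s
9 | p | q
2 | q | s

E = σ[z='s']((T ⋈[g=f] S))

σ filters on z, owned by the left side.
E' = (σ[z='s'](T) ⋈[g=f] S)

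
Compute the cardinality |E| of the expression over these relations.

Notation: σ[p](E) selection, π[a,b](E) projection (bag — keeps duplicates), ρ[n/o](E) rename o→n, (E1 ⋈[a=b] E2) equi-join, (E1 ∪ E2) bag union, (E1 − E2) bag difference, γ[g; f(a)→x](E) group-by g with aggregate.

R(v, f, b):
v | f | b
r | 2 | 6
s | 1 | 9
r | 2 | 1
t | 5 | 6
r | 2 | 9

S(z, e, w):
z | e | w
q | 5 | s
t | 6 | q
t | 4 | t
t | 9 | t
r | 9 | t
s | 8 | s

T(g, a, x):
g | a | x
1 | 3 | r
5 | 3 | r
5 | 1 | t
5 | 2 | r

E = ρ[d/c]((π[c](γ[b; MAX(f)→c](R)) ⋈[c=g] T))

Subexpression sizes:
  R → 5
  γ[b; MAX(f)→c](R) → 3
  π[c](γ[b; MAX(f)→c](R)) → 3
  T → 4
  (π[c](γ[b; MAX(f)→c](R)) ⋈[c=g] T) → 3
  ρ[d/c]((π[c](γ[b; MAX(f)→c](R)) ⋈[c=g] T)) → 3

|E| = 3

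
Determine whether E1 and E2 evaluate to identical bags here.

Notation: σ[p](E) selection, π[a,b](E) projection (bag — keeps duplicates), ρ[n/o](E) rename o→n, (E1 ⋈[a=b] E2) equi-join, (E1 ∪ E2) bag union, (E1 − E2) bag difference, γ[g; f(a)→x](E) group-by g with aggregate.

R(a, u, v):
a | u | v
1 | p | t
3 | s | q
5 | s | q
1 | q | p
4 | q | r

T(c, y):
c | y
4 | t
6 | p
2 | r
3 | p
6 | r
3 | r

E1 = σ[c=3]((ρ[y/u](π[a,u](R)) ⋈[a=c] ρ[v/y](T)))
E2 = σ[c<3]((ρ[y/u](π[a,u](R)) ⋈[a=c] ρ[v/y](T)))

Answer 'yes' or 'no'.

E1 per-node cardinality:
  R → 5
  π[a,u](R) → 5
  ρ[y/u](π[a,u](R)) → 5
  T → 6
  ρ[v/y](T) → 6
  (ρ[y/u](π[a,u](R)) ⋈[a=c] ρ[v/y](T)) → 3
  σ[c=3]((ρ[y/u](π[a,u](R)) ⋈[a=c] ρ[v/y](T))) → 2
E2 per-node cardinality:
  R → 5
  π[a,u](R) → 5
  ρ[y/u](π[a,u](R)) → 5
  T → 6
  ρ[v/y](T) → 6
  (ρ[y/u](π[a,u](R)) ⋈[a=c] ρ[v/y](T)) → 3
  σ[c<3]((ρ[y/u](π[a,u](R)) ⋈[a=c] ρ[v/y](T))) → 0

E1 result:
a | y | c | v
3 | s | 3 | p
3 | s | 3 | r
E2 result:
a | y | c | v
(0 rows)
Witness: (3, 's', 3, 'r') appears 1× in E1 but 0× in E2.

no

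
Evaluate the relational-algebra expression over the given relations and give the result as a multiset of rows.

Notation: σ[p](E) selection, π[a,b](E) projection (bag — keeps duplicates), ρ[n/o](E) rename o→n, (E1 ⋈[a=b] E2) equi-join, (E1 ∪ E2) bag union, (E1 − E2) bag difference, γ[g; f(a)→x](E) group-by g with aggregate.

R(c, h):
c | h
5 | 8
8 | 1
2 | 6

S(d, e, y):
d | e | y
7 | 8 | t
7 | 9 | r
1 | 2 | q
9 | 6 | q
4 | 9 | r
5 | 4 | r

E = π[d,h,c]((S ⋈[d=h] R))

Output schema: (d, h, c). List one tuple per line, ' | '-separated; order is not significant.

Per-node cardinality:
  S → 6
  R → 3
  (S ⋈[d=h] R) → 1
  π[d,h,c]((S ⋈[d=h] R)) → 1

== RESULT ==
d | h | c
1 | 1 | 8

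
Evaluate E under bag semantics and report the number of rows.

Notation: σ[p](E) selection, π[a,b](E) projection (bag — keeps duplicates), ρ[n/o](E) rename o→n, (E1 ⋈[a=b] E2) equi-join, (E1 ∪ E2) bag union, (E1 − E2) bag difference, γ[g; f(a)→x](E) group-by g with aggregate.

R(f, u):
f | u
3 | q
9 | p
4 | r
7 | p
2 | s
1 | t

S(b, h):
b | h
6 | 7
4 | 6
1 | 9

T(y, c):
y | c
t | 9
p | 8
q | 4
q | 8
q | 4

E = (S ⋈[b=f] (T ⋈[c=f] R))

Subexpression sizes:
  S → 3
  T → 5
  R → 6
  (T ⋈[c=f] R) → 3
  (S ⋈[b=f] (T ⋈[c=f] R)) → 2

|E| = 2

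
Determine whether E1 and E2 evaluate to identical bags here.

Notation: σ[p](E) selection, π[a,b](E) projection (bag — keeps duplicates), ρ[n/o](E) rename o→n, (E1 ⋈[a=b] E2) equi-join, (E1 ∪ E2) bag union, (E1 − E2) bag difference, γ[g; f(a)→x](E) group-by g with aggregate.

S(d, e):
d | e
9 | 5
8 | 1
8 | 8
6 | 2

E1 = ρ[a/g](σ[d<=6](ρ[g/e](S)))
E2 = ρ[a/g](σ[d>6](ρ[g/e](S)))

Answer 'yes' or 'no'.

E1 stepwise |·|:
  S → 4
  ρ[g/e](S) → 4
  σ[d<=6](ρ[g/e](S)) → 1
  ρ[a/g](σ[d<=6](ρ[g/e](S))) → 1
E2 stepwise |·|:
  S → 4
  ρ[g/e](S) → 4
  σ[d>6](ρ[g/e](S)) → 3
  ρ[a/g](σ[d>6](ρ[g/e](S))) → 3

E1 result:
d | a
6 | 2
E2 result:
d | a
8 | 1
8 | 8
9 | 5
Witness: (8, 8) appears 0× in E1 but 1× in E2.

no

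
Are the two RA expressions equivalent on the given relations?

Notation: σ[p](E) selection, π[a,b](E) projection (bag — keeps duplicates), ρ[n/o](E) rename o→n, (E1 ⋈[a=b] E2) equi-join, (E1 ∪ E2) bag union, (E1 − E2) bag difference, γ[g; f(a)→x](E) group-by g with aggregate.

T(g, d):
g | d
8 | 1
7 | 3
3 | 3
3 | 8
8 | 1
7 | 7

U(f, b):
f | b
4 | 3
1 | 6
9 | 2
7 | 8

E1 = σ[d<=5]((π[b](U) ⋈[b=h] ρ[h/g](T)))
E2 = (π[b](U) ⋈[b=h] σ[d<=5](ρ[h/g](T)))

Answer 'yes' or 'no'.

E1 row counts bottom-up:
  U → 4
  π[b](U) → 4
  T → 6
  ρ[h/g](T) → 6
  (π[b](U) ⋈[b=h] ρ[h/g](T)) → 4
  σ[d<=5]((π[b](U) ⋈[b=h] ρ[h/g](T))) → 3
E2 row counts bottom-up:
  U → 4
  π[b](U) → 4
  T → 6
  ρ[h/g](T) → 6
  σ[d<=5](ρ[h/g](T)) → 4
  (π[b](U) ⋈[b=h] σ[d<=5](ρ[h/g](T))) → 3

E1 and E2 produce the same multiset:
b | h | d
3 | 3 | 3
8 | 8 | 1
8 | 8 | 1

yes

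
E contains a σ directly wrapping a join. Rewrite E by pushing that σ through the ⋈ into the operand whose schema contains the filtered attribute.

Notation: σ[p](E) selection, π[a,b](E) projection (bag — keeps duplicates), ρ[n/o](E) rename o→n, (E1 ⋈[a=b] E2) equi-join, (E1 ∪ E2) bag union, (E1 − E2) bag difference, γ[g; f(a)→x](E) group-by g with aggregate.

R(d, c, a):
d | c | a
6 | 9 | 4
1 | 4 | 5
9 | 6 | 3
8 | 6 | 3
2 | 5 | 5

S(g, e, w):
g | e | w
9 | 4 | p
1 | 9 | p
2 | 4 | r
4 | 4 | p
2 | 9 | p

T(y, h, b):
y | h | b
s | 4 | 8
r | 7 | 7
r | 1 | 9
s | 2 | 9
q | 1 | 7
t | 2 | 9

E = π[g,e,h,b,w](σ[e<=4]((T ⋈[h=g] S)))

σ filters on e, owned by the right side.
E' = π[g,e,h,b,w]((T ⋈[h=g] σ[e<=4](S)))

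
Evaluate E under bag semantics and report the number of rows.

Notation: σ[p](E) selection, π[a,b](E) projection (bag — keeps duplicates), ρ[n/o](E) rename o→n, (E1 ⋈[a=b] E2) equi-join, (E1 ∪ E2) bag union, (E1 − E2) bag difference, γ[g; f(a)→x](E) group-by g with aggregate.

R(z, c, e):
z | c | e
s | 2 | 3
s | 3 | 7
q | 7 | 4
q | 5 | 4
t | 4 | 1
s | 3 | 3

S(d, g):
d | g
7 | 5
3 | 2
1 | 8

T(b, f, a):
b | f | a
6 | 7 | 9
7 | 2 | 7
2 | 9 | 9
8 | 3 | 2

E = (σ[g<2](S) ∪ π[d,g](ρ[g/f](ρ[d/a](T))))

Stepwise |·|:
  S → 3
  σ[g<2](S) → 0
  T → 4
  ρ[d/a](T) → 4
  ρ[g/f](ρ[d/a](T)) → 4
  π[d,g](ρ[g/f](ρ[d/a](T))) → 4
  (σ[g<2](S) ∪ π[d,g](ρ[g/f](ρ[d/a](T)))) → 4

|E| = 4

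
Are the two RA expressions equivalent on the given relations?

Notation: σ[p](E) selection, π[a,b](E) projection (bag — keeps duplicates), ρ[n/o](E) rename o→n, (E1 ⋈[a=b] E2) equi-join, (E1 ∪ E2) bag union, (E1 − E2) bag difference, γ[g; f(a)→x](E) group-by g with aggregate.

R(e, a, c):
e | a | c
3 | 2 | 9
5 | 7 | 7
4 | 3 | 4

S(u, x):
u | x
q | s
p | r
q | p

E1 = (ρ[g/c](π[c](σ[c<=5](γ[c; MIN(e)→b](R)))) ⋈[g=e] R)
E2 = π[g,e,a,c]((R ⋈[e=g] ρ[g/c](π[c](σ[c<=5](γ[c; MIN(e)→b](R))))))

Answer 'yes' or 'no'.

E1 subexpression sizes:
  R → 3
  γ[c; MIN(e)→b](R) → 3
  σ[c<=5](γ[c; MIN(e)→b](R)) → 1
  π[c](σ[c<=5](γ[c; MIN(e)→b](R))) → 1
  ρ[g/c](π[c](σ[c<=5](γ[c; MIN(e)→b](R)))) → 1
  R → 3
  (ρ[g/c](π[c](σ[c<=5](γ[c; MIN(e)→b](R)))) ⋈[g=e] R) → 1
E2 subexpression sizes:
  R → 3
  R → 3
  γ[c; MIN(e)→b](R) → 3
  σ[c<=5](γ[c; MIN(e)→b](R)) → 1
  π[c](σ[c<=5](γ[c; MIN(e)→b](R))) → 1
  ρ[g/c](π[c](σ[c<=5](γ[c; MIN(e)→b](R)))) → 1
  (R ⋈[e=g] ρ[g/c](π[c](σ[c<=5](γ[c; MIN(e)→b](R))))) → 1
  π[g,e,a,c]((R ⋈[e=g] ρ[g/c](π[c](σ[c<=5](γ[c; MIN(e)→b](R)))))) → 1

E1 and E2 produce the same multiset:
g | e | a | c
4 | 4 | 3 | 4

yes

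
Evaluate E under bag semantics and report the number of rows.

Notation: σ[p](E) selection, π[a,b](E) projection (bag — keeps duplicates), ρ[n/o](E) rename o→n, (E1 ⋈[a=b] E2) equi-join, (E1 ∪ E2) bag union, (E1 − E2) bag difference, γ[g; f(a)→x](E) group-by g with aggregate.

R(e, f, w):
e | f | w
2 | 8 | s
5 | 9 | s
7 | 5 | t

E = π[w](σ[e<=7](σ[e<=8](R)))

Stepwise |·|:
  R → 3
  σ[e<=8](R) → 3
  σ[e<=7](σ[e<=8](R)) → 3
  π[w](σ[e<=7](σ[e<=8](R))) → 3

|E| = 3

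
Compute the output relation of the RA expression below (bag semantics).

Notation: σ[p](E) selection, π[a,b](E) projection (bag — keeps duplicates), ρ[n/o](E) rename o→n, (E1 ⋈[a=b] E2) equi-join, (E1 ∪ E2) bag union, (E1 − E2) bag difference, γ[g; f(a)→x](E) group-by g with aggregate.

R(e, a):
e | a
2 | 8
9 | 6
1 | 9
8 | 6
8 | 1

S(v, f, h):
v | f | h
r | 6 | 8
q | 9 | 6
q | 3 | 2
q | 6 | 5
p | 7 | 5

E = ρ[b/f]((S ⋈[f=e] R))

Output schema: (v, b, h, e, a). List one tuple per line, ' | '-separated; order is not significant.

Stepwise |·|:
  S → 5
  R → 5
  (S ⋈[f=e] R) → 1
  ρ[b/f]((S ⋈[f=e] R)) → 1

== RESULT ==
v | b | h | e | a
q | 9 | 6 | 9 | 6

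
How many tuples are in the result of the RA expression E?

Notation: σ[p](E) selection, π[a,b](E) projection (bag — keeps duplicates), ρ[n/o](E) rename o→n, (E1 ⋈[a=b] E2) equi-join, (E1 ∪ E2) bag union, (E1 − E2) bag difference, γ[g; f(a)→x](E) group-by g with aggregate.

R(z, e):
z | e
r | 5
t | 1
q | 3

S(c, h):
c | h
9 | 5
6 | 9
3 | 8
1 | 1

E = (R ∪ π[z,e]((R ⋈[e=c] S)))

Stepwise |·|:
  R → 3
  R → 3
  S → 4
  (R ⋈[e=c] S) → 2
  π[z,e]((R ⋈[e=c] S)) → 2
  (R ∪ π[z,e]((R ⋈[e=c] S))) → 5

|E| = 5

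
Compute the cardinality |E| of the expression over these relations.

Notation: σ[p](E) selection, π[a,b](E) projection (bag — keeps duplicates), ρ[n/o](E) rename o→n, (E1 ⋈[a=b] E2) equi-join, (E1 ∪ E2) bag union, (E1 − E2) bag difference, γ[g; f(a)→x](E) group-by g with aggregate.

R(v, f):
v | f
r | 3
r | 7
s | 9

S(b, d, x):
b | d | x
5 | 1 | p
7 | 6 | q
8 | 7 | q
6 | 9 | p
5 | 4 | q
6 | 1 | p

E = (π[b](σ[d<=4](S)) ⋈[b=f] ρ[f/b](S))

Per-node cardinality:
  S → 6
  σ[d<=4](S) → 3
  π[b](σ[d<=4](S)) → 3
  S → 6
  ρ[f/b](S) → 6
  (π[b](σ[d<=4](S)) ⋈[b=f] ρ[f/b](S)) → 6

|E| = 6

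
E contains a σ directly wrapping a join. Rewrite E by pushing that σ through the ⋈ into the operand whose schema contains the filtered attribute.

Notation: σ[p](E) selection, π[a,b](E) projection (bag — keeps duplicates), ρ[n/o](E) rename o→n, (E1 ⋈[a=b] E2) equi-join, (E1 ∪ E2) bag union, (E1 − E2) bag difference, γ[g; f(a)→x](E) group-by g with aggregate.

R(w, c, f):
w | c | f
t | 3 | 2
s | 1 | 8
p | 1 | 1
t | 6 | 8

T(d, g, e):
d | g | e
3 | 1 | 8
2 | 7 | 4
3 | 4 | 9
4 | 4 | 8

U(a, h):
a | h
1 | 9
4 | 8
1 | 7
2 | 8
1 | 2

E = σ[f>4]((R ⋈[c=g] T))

σ filters on f, owned by the left side.
E' = (σ[f>4](R) ⋈[c=g] T)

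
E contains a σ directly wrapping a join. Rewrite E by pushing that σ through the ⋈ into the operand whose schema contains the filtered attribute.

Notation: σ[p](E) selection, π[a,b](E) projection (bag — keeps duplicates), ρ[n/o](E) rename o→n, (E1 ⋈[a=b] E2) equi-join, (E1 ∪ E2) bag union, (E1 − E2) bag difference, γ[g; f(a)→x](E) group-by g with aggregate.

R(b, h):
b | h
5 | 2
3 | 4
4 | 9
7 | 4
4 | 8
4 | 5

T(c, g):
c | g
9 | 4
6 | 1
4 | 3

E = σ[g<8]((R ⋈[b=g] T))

σ filters on g, owned by the right side.
E' = (R ⋈[b=g] σ[g<8](T))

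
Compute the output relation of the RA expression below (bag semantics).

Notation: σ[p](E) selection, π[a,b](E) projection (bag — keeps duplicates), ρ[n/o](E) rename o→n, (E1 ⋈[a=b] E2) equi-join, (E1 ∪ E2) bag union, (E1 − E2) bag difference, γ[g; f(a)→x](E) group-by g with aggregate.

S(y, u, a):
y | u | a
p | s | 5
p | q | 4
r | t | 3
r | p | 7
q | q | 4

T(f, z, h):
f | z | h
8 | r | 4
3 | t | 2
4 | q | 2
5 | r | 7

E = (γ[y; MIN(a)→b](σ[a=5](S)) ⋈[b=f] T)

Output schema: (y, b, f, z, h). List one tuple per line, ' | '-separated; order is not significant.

Row counts bottom-up:
  S → 5
  σ[a=5](S) → 1
  γ[y; MIN(a)→b](σ[a=5](S)) → 1
  T → 4
  (γ[y; MIN(a)→b](σ[a=5](S)) ⋈[b=f] T) → 1

== RESULT ==
y | b | f | z | h
p | 5 | 5 | r | 7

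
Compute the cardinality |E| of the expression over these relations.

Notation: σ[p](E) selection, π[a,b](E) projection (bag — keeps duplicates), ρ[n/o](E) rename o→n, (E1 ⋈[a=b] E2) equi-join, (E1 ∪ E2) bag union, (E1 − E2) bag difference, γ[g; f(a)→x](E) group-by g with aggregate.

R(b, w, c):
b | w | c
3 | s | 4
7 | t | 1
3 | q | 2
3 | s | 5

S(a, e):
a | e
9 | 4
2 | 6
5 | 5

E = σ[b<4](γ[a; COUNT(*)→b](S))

Row counts bottom-up:
  S → 3
  γ[a; COUNT(*)→b](S) → 3
  σ[b<4](γ[a; COUNT(*)→b](S)) → 3

|E| = 3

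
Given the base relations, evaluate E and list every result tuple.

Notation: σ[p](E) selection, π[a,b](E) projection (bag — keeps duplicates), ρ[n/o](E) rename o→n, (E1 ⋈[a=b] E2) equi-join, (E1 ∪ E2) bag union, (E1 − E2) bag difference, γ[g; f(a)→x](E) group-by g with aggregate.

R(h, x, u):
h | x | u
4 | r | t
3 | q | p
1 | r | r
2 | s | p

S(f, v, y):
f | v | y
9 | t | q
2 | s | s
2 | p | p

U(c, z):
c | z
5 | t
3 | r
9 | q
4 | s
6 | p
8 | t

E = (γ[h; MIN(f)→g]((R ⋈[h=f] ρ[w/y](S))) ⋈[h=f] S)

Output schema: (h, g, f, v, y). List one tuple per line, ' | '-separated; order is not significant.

Subexpression sizes:
  R → 4
  S → 3
  ρ[w/y](S) → 3
  (R ⋈[h=f] ρ[w/y](S)) → 2
  γ[h; MIN(f)→g]((R ⋈[h=f] ρ[w/y](S))) → 1
  S → 3
  (γ[h; MIN(f)→g]((R ⋈[h=f] ρ[w/y](S))) ⋈[h=f] S) → 2

== RESULT ==
h | g | f | v | y
2 | 2 | 2 | p | p
2 | 2 | 2 | s | s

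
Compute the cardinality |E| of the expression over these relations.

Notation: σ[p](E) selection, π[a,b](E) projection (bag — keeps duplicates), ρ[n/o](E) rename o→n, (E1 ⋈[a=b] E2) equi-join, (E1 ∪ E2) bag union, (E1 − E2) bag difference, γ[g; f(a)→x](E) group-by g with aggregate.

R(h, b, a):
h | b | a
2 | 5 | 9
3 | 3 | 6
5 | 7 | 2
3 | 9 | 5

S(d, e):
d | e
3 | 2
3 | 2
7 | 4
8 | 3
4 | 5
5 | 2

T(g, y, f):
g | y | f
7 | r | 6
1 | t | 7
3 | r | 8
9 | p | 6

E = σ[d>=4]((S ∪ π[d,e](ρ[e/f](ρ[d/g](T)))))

Row counts bottom-up:
  S → 6
  T → 4
  ρ[d/g](T) → 4
  ρ[e/f](ρ[d/g](T)) → 4
  π[d,e](ρ[e/f](ρ[d/g](T))) → 4
  (S ∪ π[d,e](ρ[e/f](ρ[d/g](T)))) → 10
  σ[d>=4]((S ∪ π[d,e](ρ[e/f](ρ[d/g](T))))) → 6

|E| = 6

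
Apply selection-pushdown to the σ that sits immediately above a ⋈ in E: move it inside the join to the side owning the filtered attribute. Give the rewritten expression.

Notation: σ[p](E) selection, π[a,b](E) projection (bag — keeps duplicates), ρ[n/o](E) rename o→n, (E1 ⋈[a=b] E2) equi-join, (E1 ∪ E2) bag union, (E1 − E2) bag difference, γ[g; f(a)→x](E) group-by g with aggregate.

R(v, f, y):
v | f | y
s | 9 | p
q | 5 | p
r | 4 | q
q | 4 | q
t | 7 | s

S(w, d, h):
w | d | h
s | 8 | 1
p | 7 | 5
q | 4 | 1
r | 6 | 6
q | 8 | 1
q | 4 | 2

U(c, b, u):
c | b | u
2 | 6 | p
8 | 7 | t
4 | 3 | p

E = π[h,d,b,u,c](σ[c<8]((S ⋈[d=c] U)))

σ filters on c, owned by the right side.
E' = π[h,d,b,u,c]((S ⋈[d=c] σ[c<8](U)))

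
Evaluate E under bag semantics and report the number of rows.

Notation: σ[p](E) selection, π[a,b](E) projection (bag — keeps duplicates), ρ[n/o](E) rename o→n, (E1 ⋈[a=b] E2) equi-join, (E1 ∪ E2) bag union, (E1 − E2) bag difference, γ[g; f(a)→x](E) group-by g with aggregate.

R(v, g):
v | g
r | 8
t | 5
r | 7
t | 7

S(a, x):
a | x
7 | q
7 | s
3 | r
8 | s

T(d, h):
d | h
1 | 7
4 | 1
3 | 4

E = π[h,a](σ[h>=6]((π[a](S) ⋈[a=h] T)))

Row counts bottom-up:
  S → 4
  π[a](S) → 4
  T → 3
  (π[a](S) ⋈[a=h] T) → 2
  σ[h>=6]((π[a](S) ⋈[a=h] T)) → 2
  π[h,a](σ[h>=6]((π[a](S) ⋈[a=h] T))) → 2

|E| = 2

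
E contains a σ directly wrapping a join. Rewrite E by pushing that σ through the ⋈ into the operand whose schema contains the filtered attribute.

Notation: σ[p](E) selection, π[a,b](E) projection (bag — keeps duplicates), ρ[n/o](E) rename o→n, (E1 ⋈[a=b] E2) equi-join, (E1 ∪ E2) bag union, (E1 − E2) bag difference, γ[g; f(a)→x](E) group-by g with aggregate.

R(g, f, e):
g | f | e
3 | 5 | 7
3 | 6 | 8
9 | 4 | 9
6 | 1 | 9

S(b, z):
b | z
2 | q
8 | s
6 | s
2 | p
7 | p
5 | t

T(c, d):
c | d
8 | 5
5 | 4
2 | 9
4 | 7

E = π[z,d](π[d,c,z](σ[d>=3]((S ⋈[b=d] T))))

σ filters on d, owned by the right side.
E' = π[z,d](π[d,c,z]((S ⋈[b=d] σ[d>=3](T))))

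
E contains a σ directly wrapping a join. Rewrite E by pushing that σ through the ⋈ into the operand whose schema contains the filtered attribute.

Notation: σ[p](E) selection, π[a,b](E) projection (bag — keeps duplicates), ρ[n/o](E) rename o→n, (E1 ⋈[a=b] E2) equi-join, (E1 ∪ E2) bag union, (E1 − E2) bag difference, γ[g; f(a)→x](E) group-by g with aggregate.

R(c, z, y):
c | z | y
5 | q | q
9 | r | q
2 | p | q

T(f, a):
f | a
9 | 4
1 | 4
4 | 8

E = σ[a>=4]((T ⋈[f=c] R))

σ filters on a, owned by the left side.
E' = (σ[a>=4](T) ⋈[f=c] R)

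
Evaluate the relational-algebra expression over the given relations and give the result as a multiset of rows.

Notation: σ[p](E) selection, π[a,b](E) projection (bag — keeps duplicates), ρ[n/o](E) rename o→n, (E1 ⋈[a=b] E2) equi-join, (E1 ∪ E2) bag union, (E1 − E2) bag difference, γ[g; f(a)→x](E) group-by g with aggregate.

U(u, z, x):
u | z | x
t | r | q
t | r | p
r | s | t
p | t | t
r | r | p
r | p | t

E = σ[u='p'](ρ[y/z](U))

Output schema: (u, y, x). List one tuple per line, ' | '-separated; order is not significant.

Stepwise |·|:
  U → 6
  ρ[y/z](U) → 6
  σ[u='p'](ρ[y/z](U)) → 1

== RESULT ==
u | y | x
p | t | t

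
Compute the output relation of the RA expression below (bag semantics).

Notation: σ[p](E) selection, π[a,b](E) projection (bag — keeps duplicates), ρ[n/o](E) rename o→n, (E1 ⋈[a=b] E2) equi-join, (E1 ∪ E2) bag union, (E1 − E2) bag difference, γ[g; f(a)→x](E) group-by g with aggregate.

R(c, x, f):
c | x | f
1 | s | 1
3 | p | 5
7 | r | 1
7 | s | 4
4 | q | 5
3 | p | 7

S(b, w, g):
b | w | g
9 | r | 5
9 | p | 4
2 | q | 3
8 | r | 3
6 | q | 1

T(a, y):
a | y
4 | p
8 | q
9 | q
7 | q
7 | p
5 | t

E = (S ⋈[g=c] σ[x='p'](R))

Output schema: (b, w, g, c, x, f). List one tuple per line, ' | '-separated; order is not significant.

Subexpression sizes:
  S → 5
  R → 6
  σ[x='p'](R) → 2
  (S ⋈[g=c] σ[x='p'](R)) → 4

== RESULT ==
b | w | g | c | x | f
2 | q | 3 | 3 | p | 5
2 | q | 3 | 3 | p | 7
8 | r | 3 | 3 | p | 5
8 | r | 3 | 3 | p | 7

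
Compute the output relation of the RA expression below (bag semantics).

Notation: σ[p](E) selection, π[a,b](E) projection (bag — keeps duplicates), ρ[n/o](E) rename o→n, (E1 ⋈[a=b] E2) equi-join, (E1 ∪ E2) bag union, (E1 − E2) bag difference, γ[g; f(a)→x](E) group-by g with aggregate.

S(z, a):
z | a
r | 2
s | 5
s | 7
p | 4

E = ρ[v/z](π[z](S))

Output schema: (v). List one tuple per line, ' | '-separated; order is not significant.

Per-node cardinality:
  S → 4
  π[z](S) → 4
  ρ[v/z](π[z](S)) → 4

== RESULT ==
v
p
r
s
s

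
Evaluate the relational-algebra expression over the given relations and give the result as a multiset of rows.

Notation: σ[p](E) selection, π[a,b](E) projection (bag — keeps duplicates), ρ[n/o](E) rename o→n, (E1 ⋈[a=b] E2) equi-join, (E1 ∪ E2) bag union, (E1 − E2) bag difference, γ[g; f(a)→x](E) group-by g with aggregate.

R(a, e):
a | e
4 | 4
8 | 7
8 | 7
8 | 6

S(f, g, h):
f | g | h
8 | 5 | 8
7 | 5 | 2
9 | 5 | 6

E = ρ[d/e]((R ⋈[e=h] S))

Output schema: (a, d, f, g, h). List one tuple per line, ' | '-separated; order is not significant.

Subexpression sizes:
  R → 4
  S → 3
  (R ⋈[e=h] S) → 1
  ρ[d/e]((R ⋈[e=h] S)) → 1

== RESULT ==
a | d | f | g | h
8 | 6 | 9 | 5 | 6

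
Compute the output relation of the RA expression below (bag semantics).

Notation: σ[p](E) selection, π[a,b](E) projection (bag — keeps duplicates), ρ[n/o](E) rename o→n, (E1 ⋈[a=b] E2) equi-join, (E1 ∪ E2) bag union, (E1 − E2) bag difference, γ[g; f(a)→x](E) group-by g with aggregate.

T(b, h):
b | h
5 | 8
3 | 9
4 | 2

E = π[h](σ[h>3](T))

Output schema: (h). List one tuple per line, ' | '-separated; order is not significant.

Stepwise |·|:
  T → 3
  σ[h>3](T) → 2
  π[h](σ[h>3](T)) → 2

== RESULT ==
h
8
9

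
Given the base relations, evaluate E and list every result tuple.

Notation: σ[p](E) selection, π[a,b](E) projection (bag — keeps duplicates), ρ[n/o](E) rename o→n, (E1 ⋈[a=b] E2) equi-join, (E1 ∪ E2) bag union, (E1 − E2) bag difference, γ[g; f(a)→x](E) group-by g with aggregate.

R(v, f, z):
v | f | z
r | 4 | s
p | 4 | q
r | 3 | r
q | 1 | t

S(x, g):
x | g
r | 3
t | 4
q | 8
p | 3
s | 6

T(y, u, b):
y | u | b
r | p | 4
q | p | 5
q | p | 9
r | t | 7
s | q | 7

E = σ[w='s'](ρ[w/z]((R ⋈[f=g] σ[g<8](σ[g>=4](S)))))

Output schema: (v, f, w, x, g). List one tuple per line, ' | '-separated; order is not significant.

Stepwise |·|:
  R → 4
  S → 5
  σ[g>=4](S) → 3
  σ[g<8](σ[g>=4](S)) → 2
  (R ⋈[f=g] σ[g<8](σ[g>=4](S))) → 2
  ρ[w/z]((R ⋈[f=g] σ[g<8](σ[g>=4](S)))) → 2
  σ[w='s'](ρ[w/z]((R ⋈[f=g] σ[g<8](σ[g>=4](S))))) → 1

== RESULT ==
v | f | w | x | g
r | 4 | s | t | 4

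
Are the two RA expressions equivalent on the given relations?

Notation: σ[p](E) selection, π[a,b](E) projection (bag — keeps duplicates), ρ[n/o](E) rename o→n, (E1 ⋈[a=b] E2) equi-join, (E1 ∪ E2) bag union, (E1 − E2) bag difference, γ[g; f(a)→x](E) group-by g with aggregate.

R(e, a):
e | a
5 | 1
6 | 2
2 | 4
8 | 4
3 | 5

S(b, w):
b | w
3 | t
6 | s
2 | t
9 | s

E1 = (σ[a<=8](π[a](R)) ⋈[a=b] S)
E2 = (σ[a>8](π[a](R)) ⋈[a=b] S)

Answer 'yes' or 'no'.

E1 row counts bottom-up:
  R → 5
  π[a](R) → 5
  σ[a<=8](π[a](R)) → 5
  S → 4
  (σ[a<=8](π[a](R)) ⋈[a=b] S) → 1
E2 row counts bottom-up:
  R → 5
  π[a](R) → 5
  σ[a>8](π[a](R)) → 0
  S → 4
  (σ[a>8](π[a](R)) ⋈[a=b] S) → 0

E1 result:
a | b | w
2 | 2 | t
E2 result:
a | b | w
(0 rows)
Witness: (2, 2, 't') appears 1× in E1 but 0× in E2.

no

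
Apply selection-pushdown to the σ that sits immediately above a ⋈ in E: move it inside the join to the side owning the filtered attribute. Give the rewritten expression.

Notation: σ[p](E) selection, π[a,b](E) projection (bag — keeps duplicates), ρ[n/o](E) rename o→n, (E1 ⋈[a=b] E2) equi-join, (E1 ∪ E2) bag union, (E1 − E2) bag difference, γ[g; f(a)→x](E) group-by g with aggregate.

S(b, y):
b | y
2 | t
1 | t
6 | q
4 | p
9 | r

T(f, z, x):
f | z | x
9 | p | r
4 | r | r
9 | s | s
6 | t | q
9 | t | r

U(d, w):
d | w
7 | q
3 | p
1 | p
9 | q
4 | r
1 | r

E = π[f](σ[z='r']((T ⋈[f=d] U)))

σ filters on z, owned by the left side.
E' = π[f]((σ[z='r'](T) ⋈[f=d] U))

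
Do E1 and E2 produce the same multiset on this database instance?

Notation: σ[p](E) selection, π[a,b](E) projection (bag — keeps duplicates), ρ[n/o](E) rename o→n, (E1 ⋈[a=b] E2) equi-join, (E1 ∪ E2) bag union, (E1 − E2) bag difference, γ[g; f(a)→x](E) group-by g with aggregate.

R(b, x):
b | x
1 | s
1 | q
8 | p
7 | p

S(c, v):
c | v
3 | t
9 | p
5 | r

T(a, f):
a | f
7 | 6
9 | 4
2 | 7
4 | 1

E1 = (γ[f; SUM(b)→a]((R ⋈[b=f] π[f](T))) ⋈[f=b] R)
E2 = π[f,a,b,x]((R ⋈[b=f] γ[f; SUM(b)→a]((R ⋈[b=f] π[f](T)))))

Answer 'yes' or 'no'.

E1 subexpression sizes:
  R → 4
  T → 4
  π[f](T) → 4
  (R ⋈[b=f] π[f](T)) → 3
  γ[f; SUM(b)→a]((R ⋈[b=f] π[f](T))) → 2
  R → 4
  (γ[f; SUM(b)→a]((R ⋈[b=f] π[f](T))) ⋈[f=b] R) → 3
E2 subexpression sizes:
  R → 4
  R → 4
  T → 4
  π[f](T) → 4
  (R ⋈[b=f] π[f](T)) → 3
  γ[f; SUM(b)→a]((R ⋈[b=f] π[f](T))) → 2
  (R ⋈[b=f] γ[f; SUM(b)→a]((R ⋈[b=f] π[f](T)))) → 3
  π[f,a,b,x]((R ⋈[b=f] γ[f; SUM(b)→a]((R ⋈[b=f] π[f](T))))) → 3

E1 and E2 produce the same multiset:
f | a | b | x
1 | 2 | 1 | q
1 | 2 | 1 | s
7 | 7 | 7 | p

yes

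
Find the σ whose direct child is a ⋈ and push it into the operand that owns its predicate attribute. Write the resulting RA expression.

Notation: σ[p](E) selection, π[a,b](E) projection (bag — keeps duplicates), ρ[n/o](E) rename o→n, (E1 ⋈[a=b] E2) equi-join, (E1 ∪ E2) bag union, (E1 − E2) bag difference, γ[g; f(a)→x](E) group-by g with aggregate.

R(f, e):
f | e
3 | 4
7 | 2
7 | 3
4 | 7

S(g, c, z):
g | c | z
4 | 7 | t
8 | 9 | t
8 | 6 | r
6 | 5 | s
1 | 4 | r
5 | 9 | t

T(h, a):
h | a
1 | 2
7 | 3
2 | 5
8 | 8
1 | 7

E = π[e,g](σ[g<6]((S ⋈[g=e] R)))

σ filters on g, owned by the left side.
E' = π[e,g]((σ[g<6](S) ⋈[g=e] R))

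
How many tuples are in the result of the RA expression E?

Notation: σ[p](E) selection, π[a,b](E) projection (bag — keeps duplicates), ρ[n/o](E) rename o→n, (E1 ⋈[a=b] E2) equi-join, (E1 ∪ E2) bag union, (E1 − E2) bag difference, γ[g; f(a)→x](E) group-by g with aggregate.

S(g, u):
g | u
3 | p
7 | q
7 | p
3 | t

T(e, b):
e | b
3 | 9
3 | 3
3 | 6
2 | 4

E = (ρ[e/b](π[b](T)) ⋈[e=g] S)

Stepwise |·|:
  T → 4
  π[b](T) → 4
  ρ[e/b](π[b](T)) → 4
  S → 4
  (ρ[e/b](π[b](T)) ⋈[e=g] S) → 2

|E| = 2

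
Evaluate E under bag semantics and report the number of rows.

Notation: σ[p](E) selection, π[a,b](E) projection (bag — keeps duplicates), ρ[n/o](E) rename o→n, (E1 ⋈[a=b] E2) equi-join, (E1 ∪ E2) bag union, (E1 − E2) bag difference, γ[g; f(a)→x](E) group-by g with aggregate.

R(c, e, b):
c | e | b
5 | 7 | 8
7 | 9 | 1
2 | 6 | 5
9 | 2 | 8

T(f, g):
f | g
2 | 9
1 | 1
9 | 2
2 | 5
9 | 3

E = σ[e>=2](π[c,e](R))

Per-node cardinality:
  R → 4
  π[c,e](R) → 4
  σ[e>=2](π[c,e](R)) → 4

|E| = 4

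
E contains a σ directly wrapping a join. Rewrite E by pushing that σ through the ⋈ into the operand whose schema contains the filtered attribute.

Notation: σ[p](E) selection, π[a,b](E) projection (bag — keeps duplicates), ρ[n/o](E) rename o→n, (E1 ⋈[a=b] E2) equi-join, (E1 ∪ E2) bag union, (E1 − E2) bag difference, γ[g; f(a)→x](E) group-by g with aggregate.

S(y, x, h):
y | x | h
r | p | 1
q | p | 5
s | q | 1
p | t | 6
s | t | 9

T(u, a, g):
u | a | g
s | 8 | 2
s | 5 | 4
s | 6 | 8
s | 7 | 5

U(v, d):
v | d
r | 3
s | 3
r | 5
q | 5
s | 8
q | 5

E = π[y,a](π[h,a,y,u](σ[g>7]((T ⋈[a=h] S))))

σ filters on g, owned by the left side.
E' = π[y,a](π[h,a,y,u]((σ[g>7](T) ⋈[a=h] S)))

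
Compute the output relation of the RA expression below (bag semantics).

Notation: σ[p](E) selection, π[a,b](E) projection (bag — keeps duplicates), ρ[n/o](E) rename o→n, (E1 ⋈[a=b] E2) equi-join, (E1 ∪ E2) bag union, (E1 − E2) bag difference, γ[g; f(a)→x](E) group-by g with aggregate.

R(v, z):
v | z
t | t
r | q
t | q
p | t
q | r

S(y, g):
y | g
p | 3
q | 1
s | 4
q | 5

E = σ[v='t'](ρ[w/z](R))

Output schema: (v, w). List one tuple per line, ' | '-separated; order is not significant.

Row counts bottom-up:
  R → 5
  ρ[w/z](R) → 5
  σ[v='t'](ρ[w/z](R)) → 2

== RESULT ==
v | w
t | q
t | t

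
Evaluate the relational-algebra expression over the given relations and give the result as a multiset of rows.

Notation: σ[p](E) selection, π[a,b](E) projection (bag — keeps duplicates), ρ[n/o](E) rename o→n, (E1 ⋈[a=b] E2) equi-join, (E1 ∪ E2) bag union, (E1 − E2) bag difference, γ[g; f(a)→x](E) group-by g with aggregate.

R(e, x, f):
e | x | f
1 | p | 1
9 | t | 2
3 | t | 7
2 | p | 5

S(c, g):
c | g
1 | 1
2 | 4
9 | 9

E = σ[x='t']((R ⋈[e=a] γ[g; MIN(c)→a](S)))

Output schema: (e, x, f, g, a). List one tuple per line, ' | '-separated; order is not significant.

Per-node cardinality:
  R → 4
  S → 3
  γ[g; MIN(c)→a](S) → 3
  (R ⋈[e=a] γ[g; MIN(c)→a](S)) → 3
  σ[x='t']((R ⋈[e=a] γ[g; MIN(c)→a](S))) → 1

== RESULT ==
e | x | f | g | a
9 | t | 2 | 9 | 9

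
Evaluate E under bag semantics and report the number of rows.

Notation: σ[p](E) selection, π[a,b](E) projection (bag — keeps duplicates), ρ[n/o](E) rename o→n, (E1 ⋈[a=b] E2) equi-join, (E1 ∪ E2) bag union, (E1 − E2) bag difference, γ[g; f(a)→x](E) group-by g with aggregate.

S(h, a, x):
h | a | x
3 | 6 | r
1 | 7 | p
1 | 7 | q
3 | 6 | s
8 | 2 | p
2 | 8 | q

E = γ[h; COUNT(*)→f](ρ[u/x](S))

Per-node cardinality:
  S → 6
  ρ[u/x](S) → 6
  γ[h; COUNT(*)→f](ρ[u/x](S)) → 4

|E| = 4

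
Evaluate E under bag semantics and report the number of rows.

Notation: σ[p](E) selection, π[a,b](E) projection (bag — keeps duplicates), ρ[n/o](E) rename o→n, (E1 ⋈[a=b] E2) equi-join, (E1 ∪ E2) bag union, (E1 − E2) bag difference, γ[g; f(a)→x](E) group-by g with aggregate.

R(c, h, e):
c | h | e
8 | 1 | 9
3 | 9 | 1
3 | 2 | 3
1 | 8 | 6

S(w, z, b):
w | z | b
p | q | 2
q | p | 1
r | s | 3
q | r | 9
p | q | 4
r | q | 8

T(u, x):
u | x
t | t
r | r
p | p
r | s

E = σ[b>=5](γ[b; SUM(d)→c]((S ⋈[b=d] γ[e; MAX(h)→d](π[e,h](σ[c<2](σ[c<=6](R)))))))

Row counts bottom-up:
  S → 6
  R → 4
  σ[c<=6](R) → 3
  σ[c<2](σ[c<=6](R)) → 1
  π[e,h](σ[c<2](σ[c<=6](R))) → 1
  γ[e; MAX(h)→d](π[e,h](σ[c<2](σ[c<=6](R)))) → 1
  (S ⋈[b=d] γ[e; MAX(h)→d](π[e,h](σ[c<2](σ[c<=6](R))))) → 1
  γ[b; SUM(d)→c]((S ⋈[b=d] γ[e; MAX(h)→d](π[e,h](σ[c<2](σ[c<=6](R)))))) → 1
  σ[b>=5](γ[b; SUM(d)→c]((S ⋈[b=d] γ[e; MAX(h)→d](π[e,h](σ[c<2](σ[c<=6](R))))))) → 1

|E| = 1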